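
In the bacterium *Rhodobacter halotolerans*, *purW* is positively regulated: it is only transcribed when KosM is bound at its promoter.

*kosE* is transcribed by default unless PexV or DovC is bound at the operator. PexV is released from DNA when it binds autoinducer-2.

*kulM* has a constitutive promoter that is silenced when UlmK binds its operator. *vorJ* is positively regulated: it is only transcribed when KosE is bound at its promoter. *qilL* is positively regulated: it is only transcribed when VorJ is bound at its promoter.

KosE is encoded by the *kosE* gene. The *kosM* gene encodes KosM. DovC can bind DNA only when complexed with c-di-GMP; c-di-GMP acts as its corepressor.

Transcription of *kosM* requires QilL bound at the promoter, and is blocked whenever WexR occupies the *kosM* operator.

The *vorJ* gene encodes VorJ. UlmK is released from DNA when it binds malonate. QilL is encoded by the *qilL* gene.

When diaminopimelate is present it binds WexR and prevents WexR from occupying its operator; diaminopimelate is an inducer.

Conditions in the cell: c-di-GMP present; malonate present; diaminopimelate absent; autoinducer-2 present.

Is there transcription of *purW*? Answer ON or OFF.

Autoinducer-2 is present, so PexV is inactive.
c-di-GMP is present, so DovC is active.
With repressor DovC bound, *kosE* is not transcribed.
So KosE is not produced.
Required activator KosE is absent, so *vorJ* is not transcribed.
So VorJ is not produced.
Required activator VorJ is absent, so *qilL* is not transcribed.
So QilL is not produced.
Diaminopimelate is absent, so WexR is active.
With repressor WexR bound, *kosM* is not transcribed.
So KosM is not produced.
Required activator KosM is absent, so *purW* is not transcribed.

OFF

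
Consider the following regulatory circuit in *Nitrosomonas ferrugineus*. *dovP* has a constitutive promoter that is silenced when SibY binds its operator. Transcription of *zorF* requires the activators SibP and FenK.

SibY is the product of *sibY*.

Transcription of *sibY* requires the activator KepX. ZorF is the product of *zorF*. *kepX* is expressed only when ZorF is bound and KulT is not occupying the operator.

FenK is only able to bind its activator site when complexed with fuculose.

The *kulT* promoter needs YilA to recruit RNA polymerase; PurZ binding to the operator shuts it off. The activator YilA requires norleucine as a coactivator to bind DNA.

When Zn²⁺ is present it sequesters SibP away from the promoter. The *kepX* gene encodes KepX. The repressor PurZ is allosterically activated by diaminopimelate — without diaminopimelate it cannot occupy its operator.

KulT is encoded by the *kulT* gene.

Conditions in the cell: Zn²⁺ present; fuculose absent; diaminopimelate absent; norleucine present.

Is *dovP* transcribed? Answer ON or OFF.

ON

Diaminopimelate is absent, so PurZ is inactive.
Norleucine is present, so YilA is active.
No repressor is bound and YilA is active, so *kulT* is transcribed.
So KulT is produced and active.
Zn²⁺ is present, so SibP is inactive.
Fuculose is absent, so FenK is inactive.
Required activator SibP is absent, so *zorF* is not transcribed.
So ZorF is not produced.
With repressor KulT bound, *kepX* is not transcribed.
So KepX is not produced.
Required activator KepX is absent, so *sibY* is not transcribed.
So SibY is not produced.
With no repressor bound, *dovP* is transcribed.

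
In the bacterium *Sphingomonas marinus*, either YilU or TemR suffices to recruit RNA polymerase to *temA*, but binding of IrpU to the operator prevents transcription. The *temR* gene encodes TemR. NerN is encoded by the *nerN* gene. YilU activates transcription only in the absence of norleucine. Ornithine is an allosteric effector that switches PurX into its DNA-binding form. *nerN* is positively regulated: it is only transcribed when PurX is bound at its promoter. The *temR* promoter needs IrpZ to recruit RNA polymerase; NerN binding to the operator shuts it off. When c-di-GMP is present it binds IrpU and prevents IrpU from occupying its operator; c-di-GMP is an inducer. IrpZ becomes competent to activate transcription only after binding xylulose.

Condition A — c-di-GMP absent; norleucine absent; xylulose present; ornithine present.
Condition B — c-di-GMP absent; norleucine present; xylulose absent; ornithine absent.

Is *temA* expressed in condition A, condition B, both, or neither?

neither

Condition A:
c-di-GMP is absent, so IrpU is active.
Norleucine is absent, so YilU is active.
Xylulose is present, so IrpZ is active.
Ornithine is present, so PurX is active.
No repressor is bound and PurX is active, so *nerN* is transcribed.
So NerN is produced and active.
With repressor NerN bound, *temR* is not transcribed.
So TemR is not produced.
With repressor IrpU bound, *temA* is not transcribed.
→ *temA* is OFF in A.
Condition B:
c-di-GMP is absent, so IrpU is active.
Norleucine is present, so YilU is inactive.
Xylulose is absent, so IrpZ is inactive.
Ornithine is absent, so PurX is inactive.
Required activator PurX is absent, so *nerN* is not transcribed.
So NerN is not produced.
Required activator IrpZ is absent, so *temR* is not transcribed.
So TemR is not produced.
With repressor IrpU bound, *temA* is not transcribed.
→ *temA* is OFF in B.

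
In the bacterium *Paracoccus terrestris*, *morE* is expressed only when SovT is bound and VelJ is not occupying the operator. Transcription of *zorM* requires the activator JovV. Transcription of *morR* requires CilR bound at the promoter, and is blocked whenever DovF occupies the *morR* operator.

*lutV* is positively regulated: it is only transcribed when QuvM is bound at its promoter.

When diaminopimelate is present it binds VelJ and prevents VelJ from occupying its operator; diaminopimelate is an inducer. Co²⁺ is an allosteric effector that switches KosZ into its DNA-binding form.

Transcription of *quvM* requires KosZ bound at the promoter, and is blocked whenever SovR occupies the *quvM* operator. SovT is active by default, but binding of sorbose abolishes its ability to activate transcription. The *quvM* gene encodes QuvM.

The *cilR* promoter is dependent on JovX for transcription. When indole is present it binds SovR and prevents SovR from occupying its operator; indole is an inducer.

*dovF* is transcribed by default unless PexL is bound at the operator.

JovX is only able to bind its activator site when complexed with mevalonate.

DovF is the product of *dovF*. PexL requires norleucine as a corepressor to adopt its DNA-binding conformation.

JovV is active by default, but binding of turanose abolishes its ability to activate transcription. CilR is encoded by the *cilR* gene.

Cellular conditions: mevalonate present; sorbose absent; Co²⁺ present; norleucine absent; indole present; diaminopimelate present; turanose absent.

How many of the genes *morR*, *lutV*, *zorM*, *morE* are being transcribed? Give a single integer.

3

Norleucine is absent, so PexL is inactive.
With no repressor bound, *dovF* is transcribed.
So DovF is produced and active.
Mevalonate is present, so JovX is active.
No repressor is bound and JovX is active, so *cilR* is transcribed.
So CilR is produced and active.
With repressor DovF bound, *morR* is not transcribed.
→ *morR* is OFF.
Co²⁺ is present, so KosZ is active.
Indole is present, so SovR is inactive.
No repressor is bound and KosZ is active, so *quvM* is transcribed.
So QuvM is produced and active.
No repressor is bound and QuvM is active, so *lutV* is transcribed.
→ *lutV* is ON.
Turanose is absent, so JovV is active.
No repressor is bound and JovV is active, so *zorM* is transcribed.
→ *zorM* is ON.
Sorbose is absent, so SovT is active.
Diaminopimelate is present, so VelJ is inactive.
No repressor is bound and SovT is active, so *morE* is transcribed.
→ *morE* is ON.
3 of the 4 genes are transcribed.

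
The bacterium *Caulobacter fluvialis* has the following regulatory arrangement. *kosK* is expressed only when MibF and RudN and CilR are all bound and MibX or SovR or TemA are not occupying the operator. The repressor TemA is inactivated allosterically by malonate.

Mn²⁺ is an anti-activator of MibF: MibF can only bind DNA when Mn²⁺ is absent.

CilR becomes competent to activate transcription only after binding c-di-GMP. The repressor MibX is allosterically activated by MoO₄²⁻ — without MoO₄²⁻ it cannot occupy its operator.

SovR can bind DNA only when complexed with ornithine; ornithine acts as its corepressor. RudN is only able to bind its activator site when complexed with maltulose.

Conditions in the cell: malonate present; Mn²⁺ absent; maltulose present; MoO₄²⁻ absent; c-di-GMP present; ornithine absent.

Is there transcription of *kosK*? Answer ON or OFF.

Mn²⁺ is absent, so MibF is active.
Maltulose is present, so RudN is active.
c-di-GMP is present, so CilR is active.
MoO₄²⁻ is absent, so MibX is inactive.
Ornithine is absent, so SovR is inactive.
Malonate is present, so TemA is inactive.
No repressor is bound and MibF and RudN and CilR are active, so *kosK* is transcribed.

ON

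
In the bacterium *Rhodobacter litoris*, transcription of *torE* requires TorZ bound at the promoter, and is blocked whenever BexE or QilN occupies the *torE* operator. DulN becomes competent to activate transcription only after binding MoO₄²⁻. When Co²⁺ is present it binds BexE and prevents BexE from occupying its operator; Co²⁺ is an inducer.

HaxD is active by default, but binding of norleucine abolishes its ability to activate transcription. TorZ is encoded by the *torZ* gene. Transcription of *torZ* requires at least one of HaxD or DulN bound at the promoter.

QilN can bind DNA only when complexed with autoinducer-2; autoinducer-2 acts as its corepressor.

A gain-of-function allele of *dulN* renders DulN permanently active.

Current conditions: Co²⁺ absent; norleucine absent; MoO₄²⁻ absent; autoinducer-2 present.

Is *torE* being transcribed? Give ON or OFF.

OFF

Co²⁺ is absent, so BexE is active.
Autoinducer-2 is present, so QilN is active.
Norleucine is absent, so HaxD is active.
DulN is constitutively active in this strain.
Activator HaxD is present, so *torZ* is transcribed.
So TorZ is produced and active.
With repressor BexE bound, *torE* is not transcribed.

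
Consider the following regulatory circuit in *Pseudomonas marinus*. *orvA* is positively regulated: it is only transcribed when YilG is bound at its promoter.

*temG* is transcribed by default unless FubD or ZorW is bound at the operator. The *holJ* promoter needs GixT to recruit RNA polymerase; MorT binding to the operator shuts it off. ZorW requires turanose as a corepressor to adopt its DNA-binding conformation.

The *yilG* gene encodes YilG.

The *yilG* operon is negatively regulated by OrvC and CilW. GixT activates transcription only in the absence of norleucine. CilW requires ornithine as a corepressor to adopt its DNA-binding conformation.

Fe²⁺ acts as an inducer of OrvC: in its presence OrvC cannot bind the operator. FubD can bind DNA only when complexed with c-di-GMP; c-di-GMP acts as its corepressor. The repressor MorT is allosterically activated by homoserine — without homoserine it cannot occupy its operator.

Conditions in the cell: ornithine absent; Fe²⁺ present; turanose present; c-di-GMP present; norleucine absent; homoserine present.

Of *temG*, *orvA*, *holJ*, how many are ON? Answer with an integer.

1

c-di-GMP is present, so FubD is active.
Turanose is present, so ZorW is active.
With repressor FubD bound, *temG* is not transcribed.
→ *temG* is OFF.
Fe²⁺ is present, so OrvC is inactive.
Ornithine is absent, so CilW is inactive.
With no repressor bound, *yilG* is transcribed.
So YilG is produced and active.
No repressor is bound and YilG is active, so *orvA* is transcribed.
→ *orvA* is ON.
Norleucine is absent, so GixT is active.
Homoserine is present, so MorT is active.
With repressor MorT bound, *holJ* is not transcribed.
→ *holJ* is OFF.
1 of the 3 genes is transcribed.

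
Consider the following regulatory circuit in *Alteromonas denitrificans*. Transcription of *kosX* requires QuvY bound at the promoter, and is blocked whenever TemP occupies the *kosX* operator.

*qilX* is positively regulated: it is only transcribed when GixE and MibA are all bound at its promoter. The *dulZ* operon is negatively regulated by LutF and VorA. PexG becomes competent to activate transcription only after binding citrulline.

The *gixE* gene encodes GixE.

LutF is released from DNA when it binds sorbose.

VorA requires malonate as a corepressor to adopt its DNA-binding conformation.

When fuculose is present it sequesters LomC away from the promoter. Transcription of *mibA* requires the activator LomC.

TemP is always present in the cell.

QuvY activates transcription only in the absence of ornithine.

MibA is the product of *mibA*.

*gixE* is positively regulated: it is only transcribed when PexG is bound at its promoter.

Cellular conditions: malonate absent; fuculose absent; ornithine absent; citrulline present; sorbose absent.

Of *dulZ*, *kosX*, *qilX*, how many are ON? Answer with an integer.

Sorbose is absent, so LutF is active.
Malonate is absent, so VorA is inactive.
With repressor LutF bound, *dulZ* is not transcribed.
→ *dulZ* is OFF.
Ornithine is absent, so QuvY is active.
TemP is produced constitutively and is active.
With repressor TemP bound, *kosX* is not transcribed.
→ *kosX* is OFF.
Citrulline is present, so PexG is active.
No repressor is bound and PexG is active, so *gixE* is transcribed.
So GixE is produced and active.
Fuculose is absent, so LomC is active.
No repressor is bound and LomC is active, so *mibA* is transcribed.
So MibA is produced and active.
No repressor is bound and GixE and MibA are active, so *qilX* is transcribed.
→ *qilX* is ON.
1 of the 3 genes is transcribed.

1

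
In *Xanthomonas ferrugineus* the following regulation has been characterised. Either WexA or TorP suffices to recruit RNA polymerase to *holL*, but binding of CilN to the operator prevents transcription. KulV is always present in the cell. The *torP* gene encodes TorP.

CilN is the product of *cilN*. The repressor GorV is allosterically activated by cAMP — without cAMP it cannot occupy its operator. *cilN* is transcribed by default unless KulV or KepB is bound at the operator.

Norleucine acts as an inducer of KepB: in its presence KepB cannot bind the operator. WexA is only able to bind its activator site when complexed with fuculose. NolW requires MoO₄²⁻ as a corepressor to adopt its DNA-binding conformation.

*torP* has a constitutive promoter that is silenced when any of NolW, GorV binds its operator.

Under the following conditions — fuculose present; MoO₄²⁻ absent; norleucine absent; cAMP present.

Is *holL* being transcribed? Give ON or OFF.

Fuculose is present, so WexA is active.
MoO₄²⁻ is absent, so NolW is inactive.
cAMP is present, so GorV is active.
With repressor GorV bound, *torP* is not transcribed.
So TorP is not produced.
KulV is produced constitutively and is active.
Norleucine is absent, so KepB is active.
With repressor KulV bound, *cilN* is not transcribed.
So CilN is not produced.
Activator WexA is present, so *holL* is transcribed.

ON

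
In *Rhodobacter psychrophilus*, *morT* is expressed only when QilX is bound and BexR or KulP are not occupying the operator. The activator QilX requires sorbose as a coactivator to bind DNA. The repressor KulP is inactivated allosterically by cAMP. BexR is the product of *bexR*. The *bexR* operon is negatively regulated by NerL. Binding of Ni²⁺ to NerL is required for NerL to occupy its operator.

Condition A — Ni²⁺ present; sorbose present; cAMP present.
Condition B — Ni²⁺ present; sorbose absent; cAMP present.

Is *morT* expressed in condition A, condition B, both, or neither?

Condition A:
Ni²⁺ is present, so NerL is active.
With repressor NerL bound, *bexR* is not transcribed.
So BexR is not produced.
Sorbose is present, so QilX is active.
cAMP is present, so KulP is inactive.
No repressor is bound and QilX is active, so *morT* is transcribed.
→ *morT* is ON in A.
Condition B:
Ni²⁺ is present, so NerL is active.
With repressor NerL bound, *bexR* is not transcribed.
So BexR is not produced.
Sorbose is absent, so QilX is inactive.
cAMP is present, so KulP is inactive.
Required activator QilX is absent, so *morT* is not transcribed.
→ *morT* is OFF in B.

A only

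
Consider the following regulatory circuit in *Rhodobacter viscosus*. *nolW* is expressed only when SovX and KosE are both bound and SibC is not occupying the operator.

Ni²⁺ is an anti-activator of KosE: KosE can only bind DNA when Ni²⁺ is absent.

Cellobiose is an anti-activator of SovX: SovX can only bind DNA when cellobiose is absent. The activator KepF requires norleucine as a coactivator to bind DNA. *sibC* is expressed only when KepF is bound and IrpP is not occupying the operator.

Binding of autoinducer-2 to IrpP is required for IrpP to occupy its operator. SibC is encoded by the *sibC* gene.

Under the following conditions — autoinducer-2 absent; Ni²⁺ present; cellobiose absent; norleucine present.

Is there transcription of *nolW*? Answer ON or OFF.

OFF

Norleucine is present, so KepF is active.
Autoinducer-2 is absent, so IrpP is inactive.
No repressor is bound and KepF is active, so *sibC* is transcribed.
So SibC is produced and active.
Cellobiose is absent, so SovX is active.
Ni²⁺ is present, so KosE is inactive.
With repressor SibC bound, *nolW* is not transcribed.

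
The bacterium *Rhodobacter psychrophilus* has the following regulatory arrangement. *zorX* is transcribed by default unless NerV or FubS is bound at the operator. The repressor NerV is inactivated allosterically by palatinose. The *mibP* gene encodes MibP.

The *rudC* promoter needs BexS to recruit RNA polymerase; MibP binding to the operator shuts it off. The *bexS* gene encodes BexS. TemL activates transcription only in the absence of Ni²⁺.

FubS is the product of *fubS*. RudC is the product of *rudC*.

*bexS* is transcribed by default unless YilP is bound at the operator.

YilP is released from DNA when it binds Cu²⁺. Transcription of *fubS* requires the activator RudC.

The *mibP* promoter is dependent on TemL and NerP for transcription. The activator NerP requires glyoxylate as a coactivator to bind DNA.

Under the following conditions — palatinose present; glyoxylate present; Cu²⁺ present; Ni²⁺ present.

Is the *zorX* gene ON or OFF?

Palatinose is present, so NerV is inactive.
Cu²⁺ is present, so YilP is inactive.
With no repressor bound, *bexS* is transcribed.
So BexS is produced and active.
Ni²⁺ is present, so TemL is inactive.
Glyoxylate is present, so NerP is active.
Required activator TemL is absent, so *mibP* is not transcribed.
So MibP is not produced.
No repressor is bound and BexS is active, so *rudC* is transcribed.
So RudC is produced and active.
No repressor is bound and RudC is active, so *fubS* is transcribed.
So FubS is produced and active.
With repressor FubS bound, *zorX* is not transcribed.

OFF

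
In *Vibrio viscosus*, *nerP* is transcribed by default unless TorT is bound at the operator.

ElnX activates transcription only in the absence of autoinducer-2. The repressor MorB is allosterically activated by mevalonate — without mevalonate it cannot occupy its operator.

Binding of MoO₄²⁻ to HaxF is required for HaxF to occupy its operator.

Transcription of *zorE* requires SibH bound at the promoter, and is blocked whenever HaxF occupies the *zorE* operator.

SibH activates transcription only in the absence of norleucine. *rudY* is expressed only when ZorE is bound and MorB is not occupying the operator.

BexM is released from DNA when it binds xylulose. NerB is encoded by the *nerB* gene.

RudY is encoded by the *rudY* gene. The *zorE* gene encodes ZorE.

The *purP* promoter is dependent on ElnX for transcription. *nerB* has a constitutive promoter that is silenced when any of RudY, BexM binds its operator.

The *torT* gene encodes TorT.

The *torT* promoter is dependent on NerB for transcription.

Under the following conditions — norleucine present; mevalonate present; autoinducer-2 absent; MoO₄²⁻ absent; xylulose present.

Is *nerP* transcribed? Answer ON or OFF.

MoO₄²⁻ is absent, so HaxF is inactive.
Norleucine is present, so SibH is inactive.
Required activator SibH is absent, so *zorE* is not transcribed.
So ZorE is not produced.
Mevalonate is present, so MorB is active.
With repressor MorB bound, *rudY* is not transcribed.
So RudY is not produced.
Xylulose is present, so BexM is inactive.
With no repressor bound, *nerB* is transcribed.
So NerB is produced and active.
No repressor is bound and NerB is active, so *torT* is transcribed.
So TorT is produced and active.
With repressor TorT bound, *nerP* is not transcribed.

OFF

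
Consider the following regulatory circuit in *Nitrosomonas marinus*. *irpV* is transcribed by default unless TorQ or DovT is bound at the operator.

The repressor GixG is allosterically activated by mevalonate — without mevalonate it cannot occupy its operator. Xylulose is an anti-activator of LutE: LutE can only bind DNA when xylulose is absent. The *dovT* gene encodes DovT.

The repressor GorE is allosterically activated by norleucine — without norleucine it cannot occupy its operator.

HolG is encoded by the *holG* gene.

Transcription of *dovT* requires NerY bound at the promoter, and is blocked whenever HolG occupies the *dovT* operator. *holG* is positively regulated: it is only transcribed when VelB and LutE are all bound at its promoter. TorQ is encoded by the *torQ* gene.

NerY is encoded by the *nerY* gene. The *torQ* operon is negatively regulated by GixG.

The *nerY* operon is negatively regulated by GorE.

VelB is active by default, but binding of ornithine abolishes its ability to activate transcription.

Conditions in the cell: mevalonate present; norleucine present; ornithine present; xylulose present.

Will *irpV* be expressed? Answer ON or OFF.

ON

Mevalonate is present, so GixG is active.
With repressor GixG bound, *torQ* is not transcribed.
So TorQ is not produced.
Ornithine is present, so VelB is inactive.
Xylulose is present, so LutE is inactive.
Required activator VelB is absent, so *holG* is not transcribed.
So HolG is not produced.
Norleucine is present, so GorE is active.
With repressor GorE bound, *nerY* is not transcribed.
So NerY is not produced.
Required activator NerY is absent, so *dovT* is not transcribed.
So DovT is not produced.
With no repressor bound, *irpV* is transcribed.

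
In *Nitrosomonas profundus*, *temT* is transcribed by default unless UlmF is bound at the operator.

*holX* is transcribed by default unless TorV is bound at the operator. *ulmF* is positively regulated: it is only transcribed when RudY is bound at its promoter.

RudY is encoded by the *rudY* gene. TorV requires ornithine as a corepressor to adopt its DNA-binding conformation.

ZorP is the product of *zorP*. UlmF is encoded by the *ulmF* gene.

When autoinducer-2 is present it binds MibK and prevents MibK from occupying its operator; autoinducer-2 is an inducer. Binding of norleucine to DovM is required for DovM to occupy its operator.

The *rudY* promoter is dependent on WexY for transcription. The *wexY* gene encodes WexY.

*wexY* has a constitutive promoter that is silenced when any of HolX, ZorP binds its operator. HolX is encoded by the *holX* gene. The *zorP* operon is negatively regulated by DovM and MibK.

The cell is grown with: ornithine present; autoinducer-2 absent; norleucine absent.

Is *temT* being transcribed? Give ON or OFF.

Ornithine is present, so TorV is active.
With repressor TorV bound, *holX* is not transcribed.
So HolX is not produced.
Norleucine is absent, so DovM is inactive.
Autoinducer-2 is absent, so MibK is active.
With repressor MibK bound, *zorP* is not transcribed.
So ZorP is not produced.
With no repressor bound, *wexY* is transcribed.
So WexY is produced and active.
No repressor is bound and WexY is active, so *rudY* is transcribed.
So RudY is produced and active.
No repressor is bound and RudY is active, so *ulmF* is transcribed.
So UlmF is produced and active.
With repressor UlmF bound, *temT* is not transcribed.

OFF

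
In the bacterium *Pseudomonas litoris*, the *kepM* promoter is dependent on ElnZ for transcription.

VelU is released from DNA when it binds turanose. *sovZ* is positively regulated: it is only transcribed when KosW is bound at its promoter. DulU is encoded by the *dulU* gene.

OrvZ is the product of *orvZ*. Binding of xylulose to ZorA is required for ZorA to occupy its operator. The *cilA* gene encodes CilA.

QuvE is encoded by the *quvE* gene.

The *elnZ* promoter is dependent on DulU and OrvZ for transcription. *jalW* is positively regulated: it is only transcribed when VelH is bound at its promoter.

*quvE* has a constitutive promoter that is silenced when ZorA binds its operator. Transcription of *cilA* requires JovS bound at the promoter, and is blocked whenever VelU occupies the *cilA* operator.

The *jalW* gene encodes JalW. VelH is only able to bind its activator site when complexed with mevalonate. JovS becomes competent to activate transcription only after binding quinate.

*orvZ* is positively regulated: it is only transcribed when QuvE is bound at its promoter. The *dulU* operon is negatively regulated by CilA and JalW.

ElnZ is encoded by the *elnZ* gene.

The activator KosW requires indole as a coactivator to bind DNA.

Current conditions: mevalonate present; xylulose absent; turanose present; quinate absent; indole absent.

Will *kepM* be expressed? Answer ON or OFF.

OFF

Turanose is present, so VelU is inactive.
Quinate is absent, so JovS is inactive.
Required activator JovS is absent, so *cilA* is not transcribed.
So CilA is not produced.
Mevalonate is present, so VelH is active.
No repressor is bound and VelH is active, so *jalW* is transcribed.
So JalW is produced and active.
With repressor JalW bound, *dulU* is not transcribed.
So DulU is not produced.
Xylulose is absent, so ZorA is inactive.
With no repressor bound, *quvE* is transcribed.
So QuvE is produced and active.
No repressor is bound and QuvE is active, so *orvZ* is transcribed.
So OrvZ is produced and active.
Required activator DulU is absent, so *elnZ* is not transcribed.
So ElnZ is not produced.
Required activator ElnZ is absent, so *kepM* is not transcribed.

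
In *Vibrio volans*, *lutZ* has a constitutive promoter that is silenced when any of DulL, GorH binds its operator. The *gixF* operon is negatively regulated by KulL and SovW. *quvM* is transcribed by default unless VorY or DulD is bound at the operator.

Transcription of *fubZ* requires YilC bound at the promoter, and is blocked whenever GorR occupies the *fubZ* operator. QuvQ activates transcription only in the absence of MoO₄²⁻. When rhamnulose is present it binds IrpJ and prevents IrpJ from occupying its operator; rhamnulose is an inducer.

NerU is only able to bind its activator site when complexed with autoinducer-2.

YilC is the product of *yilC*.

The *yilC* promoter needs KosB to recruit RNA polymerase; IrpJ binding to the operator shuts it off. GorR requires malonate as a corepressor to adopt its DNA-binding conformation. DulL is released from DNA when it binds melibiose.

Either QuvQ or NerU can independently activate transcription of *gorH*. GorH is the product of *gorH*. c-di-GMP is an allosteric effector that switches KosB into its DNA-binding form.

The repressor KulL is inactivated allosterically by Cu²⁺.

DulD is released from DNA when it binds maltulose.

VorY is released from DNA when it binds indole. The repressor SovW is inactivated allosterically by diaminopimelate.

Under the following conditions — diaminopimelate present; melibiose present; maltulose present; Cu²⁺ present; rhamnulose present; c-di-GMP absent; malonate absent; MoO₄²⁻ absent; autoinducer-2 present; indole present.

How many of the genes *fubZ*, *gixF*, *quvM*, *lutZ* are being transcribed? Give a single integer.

Malonate is absent, so GorR is inactive.
Rhamnulose is present, so IrpJ is inactive.
c-di-GMP is absent, so KosB is inactive.
Required activator KosB is absent, so *yilC* is not transcribed.
So YilC is not produced.
Required activator YilC is absent, so *fubZ* is not transcribed.
→ *fubZ* is OFF.
Cu²⁺ is present, so KulL is inactive.
Diaminopimelate is present, so SovW is inactive.
With no repressor bound, *gixF* is transcribed.
→ *gixF* is ON.
Indole is present, so VorY is inactive.
Maltulose is present, so DulD is inactive.
With no repressor bound, *quvM* is transcribed.
→ *quvM* is ON.
Melibiose is present, so DulL is inactive.
MoO₄²⁻ is absent, so QuvQ is active.
Autoinducer-2 is present, so NerU is active.
Activator QuvQ is present, so *gorH* is transcribed.
So GorH is produced and active.
With repressor GorH bound, *lutZ* is not transcribed.
→ *lutZ* is OFF.
2 of the 4 genes are transcribed.

2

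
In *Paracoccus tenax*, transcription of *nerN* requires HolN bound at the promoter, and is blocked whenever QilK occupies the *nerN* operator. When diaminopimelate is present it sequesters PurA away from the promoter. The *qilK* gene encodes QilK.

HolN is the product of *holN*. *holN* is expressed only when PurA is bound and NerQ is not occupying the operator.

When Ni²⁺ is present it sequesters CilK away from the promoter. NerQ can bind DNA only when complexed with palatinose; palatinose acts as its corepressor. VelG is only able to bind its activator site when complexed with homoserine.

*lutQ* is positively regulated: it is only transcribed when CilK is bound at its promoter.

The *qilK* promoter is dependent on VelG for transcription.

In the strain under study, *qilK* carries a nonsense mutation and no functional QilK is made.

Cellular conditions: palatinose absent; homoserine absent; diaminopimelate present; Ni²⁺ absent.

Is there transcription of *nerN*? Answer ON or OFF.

OFF

QilK is non-functional in this strain, so it has no effect.
Palatinose is absent, so NerQ is inactive.
Diaminopimelate is present, so PurA is inactive.
Required activator PurA is absent, so *holN* is not transcribed.
So HolN is not produced.
Required activator HolN is absent, so *nerN* is not transcribed.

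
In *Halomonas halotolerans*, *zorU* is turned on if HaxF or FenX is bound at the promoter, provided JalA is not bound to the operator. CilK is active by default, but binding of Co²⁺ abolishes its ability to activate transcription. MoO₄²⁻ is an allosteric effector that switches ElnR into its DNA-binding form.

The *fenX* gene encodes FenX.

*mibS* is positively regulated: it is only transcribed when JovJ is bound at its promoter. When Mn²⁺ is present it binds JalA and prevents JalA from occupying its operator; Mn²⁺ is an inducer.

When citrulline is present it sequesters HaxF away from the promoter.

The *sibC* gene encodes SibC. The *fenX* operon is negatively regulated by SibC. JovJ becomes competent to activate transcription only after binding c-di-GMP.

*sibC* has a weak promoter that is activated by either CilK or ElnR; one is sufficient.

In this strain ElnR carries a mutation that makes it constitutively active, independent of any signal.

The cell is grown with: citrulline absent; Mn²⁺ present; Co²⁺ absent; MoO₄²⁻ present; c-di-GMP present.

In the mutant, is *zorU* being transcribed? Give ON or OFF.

Citrulline is absent, so HaxF is active.
Co²⁺ is absent, so CilK is active.
ElnR is constitutively active in this strain.
Activator CilK is present, so *sibC* is transcribed.
So SibC is produced and active.
With repressor SibC bound, *fenX* is not transcribed.
So FenX is not produced.
Mn²⁺ is present, so JalA is inactive.
Activator HaxF is present, so *zorU* is transcribed.

ON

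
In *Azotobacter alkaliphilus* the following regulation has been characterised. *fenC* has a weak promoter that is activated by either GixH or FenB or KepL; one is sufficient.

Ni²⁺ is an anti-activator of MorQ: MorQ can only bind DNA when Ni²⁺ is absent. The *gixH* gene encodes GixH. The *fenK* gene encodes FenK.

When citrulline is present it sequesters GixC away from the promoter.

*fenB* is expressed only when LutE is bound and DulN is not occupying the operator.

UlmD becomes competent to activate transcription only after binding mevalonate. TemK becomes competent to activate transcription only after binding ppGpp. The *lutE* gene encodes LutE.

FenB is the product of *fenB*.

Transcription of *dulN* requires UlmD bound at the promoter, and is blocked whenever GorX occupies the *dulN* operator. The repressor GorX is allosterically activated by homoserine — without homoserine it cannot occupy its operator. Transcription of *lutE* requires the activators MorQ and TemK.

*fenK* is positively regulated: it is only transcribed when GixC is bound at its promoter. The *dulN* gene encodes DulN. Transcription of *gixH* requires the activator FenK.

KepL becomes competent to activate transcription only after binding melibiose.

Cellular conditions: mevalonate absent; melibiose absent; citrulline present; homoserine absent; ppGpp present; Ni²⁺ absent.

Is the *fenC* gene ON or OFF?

Citrulline is present, so GixC is inactive.
Required activator GixC is absent, so *fenK* is not transcribed.
So FenK is not produced.
Required activator FenK is absent, so *gixH* is not transcribed.
So GixH is not produced.
Homoserine is absent, so GorX is inactive.
Mevalonate is absent, so UlmD is inactive.
Required activator UlmD is absent, so *dulN* is not transcribed.
So DulN is not produced.
Ni²⁺ is absent, so MorQ is active.
ppGpp is present, so TemK is active.
No repressor is bound and MorQ and TemK are active, so *lutE* is transcribed.
So LutE is produced and active.
No repressor is bound and LutE is active, so *fenB* is transcribed.
So FenB is produced and active.
Melibiose is absent, so KepL is inactive.
Activator FenB is present, so *fenC* is transcribed.

ON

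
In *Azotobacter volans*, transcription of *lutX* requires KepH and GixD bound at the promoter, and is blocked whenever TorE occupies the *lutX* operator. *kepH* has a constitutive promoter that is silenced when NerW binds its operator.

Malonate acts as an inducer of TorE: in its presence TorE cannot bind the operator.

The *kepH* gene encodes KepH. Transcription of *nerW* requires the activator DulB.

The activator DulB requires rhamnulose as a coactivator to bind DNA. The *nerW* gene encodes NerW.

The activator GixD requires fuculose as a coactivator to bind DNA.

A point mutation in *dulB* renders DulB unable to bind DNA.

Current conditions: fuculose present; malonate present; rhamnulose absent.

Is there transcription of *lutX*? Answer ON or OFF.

DulB is non-functional in this strain, so it has no effect.
Required activator DulB is absent, so *nerW* is not transcribed.
So NerW is not produced.
With no repressor bound, *kepH* is transcribed.
So KepH is produced and active.
Fuculose is present, so GixD is active.
Malonate is present, so TorE is inactive.
No repressor is bound and KepH and GixD are active, so *lutX* is transcribed.

ON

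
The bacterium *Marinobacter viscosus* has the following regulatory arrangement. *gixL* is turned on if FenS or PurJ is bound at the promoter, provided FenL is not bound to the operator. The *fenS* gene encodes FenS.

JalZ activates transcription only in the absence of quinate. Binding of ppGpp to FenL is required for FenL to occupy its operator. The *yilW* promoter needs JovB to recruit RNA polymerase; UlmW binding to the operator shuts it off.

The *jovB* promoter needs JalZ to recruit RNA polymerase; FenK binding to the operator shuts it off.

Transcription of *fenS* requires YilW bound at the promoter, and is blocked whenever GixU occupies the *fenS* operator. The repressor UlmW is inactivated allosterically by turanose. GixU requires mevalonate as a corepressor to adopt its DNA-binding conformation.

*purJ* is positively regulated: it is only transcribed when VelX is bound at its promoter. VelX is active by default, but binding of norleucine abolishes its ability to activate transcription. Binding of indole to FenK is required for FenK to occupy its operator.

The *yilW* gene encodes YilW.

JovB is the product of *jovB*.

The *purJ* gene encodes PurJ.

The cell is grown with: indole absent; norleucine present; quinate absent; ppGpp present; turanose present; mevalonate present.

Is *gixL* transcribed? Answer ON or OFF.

OFF

Mevalonate is present, so GixU is active.
Quinate is absent, so JalZ is active.
Indole is absent, so FenK is inactive.
No repressor is bound and JalZ is active, so *jovB* is transcribed.
So JovB is produced and active.
Turanose is present, so UlmW is inactive.
No repressor is bound and JovB is active, so *yilW* is transcribed.
So YilW is produced and active.
With repressor GixU bound, *fenS* is not transcribed.
So FenS is not produced.
ppGpp is present, so FenL is active.
Norleucine is present, so VelX is inactive.
Required activator VelX is absent, so *purJ* is not transcribed.
So PurJ is not produced.
With repressor FenL bound, *gixL* is not transcribed.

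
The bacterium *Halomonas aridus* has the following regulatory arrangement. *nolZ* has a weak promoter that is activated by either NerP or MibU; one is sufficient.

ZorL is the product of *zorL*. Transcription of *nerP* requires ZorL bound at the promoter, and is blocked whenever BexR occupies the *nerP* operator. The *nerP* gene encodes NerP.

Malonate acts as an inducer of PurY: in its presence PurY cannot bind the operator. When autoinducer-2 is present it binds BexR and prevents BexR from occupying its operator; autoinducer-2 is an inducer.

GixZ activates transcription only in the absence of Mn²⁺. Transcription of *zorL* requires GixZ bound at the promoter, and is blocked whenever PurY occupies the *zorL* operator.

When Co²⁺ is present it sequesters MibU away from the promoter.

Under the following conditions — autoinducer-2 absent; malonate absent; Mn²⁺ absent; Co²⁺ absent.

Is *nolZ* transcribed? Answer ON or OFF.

Mn²⁺ is absent, so GixZ is active.
Malonate is absent, so PurY is active.
With repressor PurY bound, *zorL* is not transcribed.
So ZorL is not produced.
Autoinducer-2 is absent, so BexR is active.
With repressor BexR bound, *nerP* is not transcribed.
So NerP is not produced.
Co²⁺ is absent, so MibU is active.
Activator MibU is present, so *nolZ* is transcribed.

ON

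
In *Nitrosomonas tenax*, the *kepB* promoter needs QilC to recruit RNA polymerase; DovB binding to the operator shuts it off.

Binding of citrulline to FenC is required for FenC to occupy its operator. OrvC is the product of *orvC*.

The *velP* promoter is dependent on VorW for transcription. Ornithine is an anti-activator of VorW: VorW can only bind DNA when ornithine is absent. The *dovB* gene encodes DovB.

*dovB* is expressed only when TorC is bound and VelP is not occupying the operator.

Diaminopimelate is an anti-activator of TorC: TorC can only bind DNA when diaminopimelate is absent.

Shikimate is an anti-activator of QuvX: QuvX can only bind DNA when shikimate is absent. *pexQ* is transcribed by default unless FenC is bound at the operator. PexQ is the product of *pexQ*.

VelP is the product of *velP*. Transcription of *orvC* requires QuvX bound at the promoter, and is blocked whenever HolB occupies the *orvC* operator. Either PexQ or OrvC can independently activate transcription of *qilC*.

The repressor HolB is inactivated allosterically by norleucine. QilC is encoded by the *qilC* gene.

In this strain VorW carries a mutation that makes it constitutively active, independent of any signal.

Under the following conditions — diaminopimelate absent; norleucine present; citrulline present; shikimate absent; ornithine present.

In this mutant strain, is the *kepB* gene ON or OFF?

Citrulline is present, so FenC is active.
With repressor FenC bound, *pexQ* is not transcribed.
So PexQ is not produced.
Norleucine is present, so HolB is inactive.
Shikimate is absent, so QuvX is active.
No repressor is bound and QuvX is active, so *orvC* is transcribed.
So OrvC is produced and active.
Activator OrvC is present, so *qilC* is transcribed.
So QilC is produced and active.
Diaminopimelate is absent, so TorC is active.
VorW is constitutively active in this strain.
No repressor is bound and VorW is active, so *velP* is transcribed.
So VelP is produced and active.
With repressor VelP bound, *dovB* is not transcribed.
So DovB is not produced.
No repressor is bound and QilC is active, so *kepB* is transcribed.

ON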